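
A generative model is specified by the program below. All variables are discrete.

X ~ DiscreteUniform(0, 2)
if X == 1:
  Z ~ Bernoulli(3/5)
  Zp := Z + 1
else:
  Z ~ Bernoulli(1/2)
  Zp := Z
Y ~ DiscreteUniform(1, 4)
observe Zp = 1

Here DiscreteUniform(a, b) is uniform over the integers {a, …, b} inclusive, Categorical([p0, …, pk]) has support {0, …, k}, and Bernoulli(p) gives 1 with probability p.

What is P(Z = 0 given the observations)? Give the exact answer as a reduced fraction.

Enumerate traces; 12 have nonzero weight after conditioning:
  (X=0, Z=1, Y=1) weight 1/24
  (X=0, Z=1, Y=2) weight 1/24
  (X=0, Z=1, Y=3) weight 1/24
  (X=0, Z=1, Y=4) weight 1/24
  (X=1, Z=0, Y=1) weight 1/30
  (X=1, Z=0, Y=2) weight 1/30
  (X=1, Z=0, Y=3) weight 1/30
  (X=1, Z=0, Y=4) weight 1/30
  … 4 more
Group by Z:
  weight(Z=0) = 2/15
  weight(Z=1) = 1/3
Total weight = 2/15 + 1/3 = 7/15
P(Z=0 | obs) = 2/15 / 7/15 = 2/7
P(Z=1 | obs) = 1/3 / 7/15 = 5/7

P(Z = 0 | obs) = 2/7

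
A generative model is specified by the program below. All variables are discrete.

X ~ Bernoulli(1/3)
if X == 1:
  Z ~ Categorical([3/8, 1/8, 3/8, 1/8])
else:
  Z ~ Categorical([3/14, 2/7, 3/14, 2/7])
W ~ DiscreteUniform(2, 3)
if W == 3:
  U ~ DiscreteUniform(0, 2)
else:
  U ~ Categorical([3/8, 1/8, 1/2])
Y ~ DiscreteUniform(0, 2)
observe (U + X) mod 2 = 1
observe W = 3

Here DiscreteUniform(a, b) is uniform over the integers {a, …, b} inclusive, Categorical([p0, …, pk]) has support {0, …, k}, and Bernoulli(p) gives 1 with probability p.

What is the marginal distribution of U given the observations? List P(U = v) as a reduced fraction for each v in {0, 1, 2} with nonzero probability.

Enumerate traces; 36 have nonzero weight after conditioning:
  (X=0, Z=0, W=3, U=1, Y=0) weight 1/126
  (X=0, Z=0, W=3, U=1, Y=1) weight 1/126
  (X=0, Z=0, W=3, U=1, Y=2) weight 1/126
  (X=0, Z=1, W=3, U=1, Y=0) weight 2/189
  (X=0, Z=1, W=3, U=1, Y=1) weight 2/189
  (X=0, Z=1, W=3, U=1, Y=2) weight 2/189
  (X=0, Z=2, W=3, U=1, Y=0) weight 1/126
  (X=0, Z=2, W=3, U=1, Y=1) weight 1/126
  (X=1, Z=0, W=3, U=0, Y=0) weight 1/144
  (X=1, Z=0, W=3, U=2, Y=0) weight 1/144
  … 26 more
Group by U:
  weight(U=0) = 1/18
  weight(U=1) = 1/9
  weight(U=2) = 1/18
Total weight = 1/18 + 1/9 + 1/18 = 2/9
P(U=0 | obs) = 1/18 / 2/9 = 1/4
P(U=1 | obs) = 1/9 / 2/9 = 1/2
P(U=2 | obs) = 1/18 / 2/9 = 1/4

P(U=0) = 1/4, P(U=1) = 1/2, P(U=2) = 1/4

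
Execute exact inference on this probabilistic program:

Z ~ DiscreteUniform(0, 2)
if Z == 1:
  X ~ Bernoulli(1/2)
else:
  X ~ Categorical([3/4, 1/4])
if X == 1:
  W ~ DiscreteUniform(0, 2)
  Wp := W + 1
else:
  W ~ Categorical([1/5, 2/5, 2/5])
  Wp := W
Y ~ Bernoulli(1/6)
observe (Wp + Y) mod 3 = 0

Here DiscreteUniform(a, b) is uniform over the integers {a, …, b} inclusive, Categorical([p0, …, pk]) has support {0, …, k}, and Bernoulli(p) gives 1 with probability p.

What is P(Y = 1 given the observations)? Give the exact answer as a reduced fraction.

Enumerate traces; 12 have nonzero weight after conditioning:
  (Z=0, X=0, W=0, Y=0) weight 1/24
  (Z=0, X=0, W=2, Y=1) weight 1/60
  (Z=0, X=1, W=1, Y=1) weight 1/216
  (Z=0, X=1, W=2, Y=0) weight 5/216
  (Z=1, X=0, W=0, Y=0) weight 1/36
  (Z=1, X=0, W=2, Y=1) weight 1/90
  (Z=1, X=1, W=1, Y=1) weight 1/108
  (Z=1, X=1, W=2, Y=0) weight 5/108
  … 4 more
Group by Y:
  weight(Y=0) = 11/54
  weight(Y=1) = 17/270
Total weight = 11/54 + 17/270 = 4/15
P(Y=0 | obs) = 11/54 / 4/15 = 55/72
P(Y=1 | obs) = 17/270 / 4/15 = 17/72

P(Y = 1 | obs) = 17/72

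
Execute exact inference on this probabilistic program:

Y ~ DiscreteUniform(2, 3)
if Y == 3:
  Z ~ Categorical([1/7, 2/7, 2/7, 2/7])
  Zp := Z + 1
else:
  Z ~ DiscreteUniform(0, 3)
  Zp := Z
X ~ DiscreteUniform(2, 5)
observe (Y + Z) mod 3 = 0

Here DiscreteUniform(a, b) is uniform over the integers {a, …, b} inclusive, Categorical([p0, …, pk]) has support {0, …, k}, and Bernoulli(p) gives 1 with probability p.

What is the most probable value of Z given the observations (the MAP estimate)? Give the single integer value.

argmax_v P(Z = v | obs) = 3

Enumerate traces; 12 have nonzero weight after conditioning:
  (Y=2, Z=1, X=2) weight 1/32
  (Y=2, Z=1, X=3) weight 1/32
  (Y=2, Z=1, X=4) weight 1/32
  (Y=2, Z=1, X=5) weight 1/32
  (Y=3, Z=0, X=2) weight 1/56
  (Y=3, Z=0, X=3) weight 1/56
  (Y=3, Z=0, X=4) weight 1/56
  (Y=3, Z=0, X=5) weight 1/56
  (Y=3, Z=3, X=2) weight 1/28
  … 3 more
Group by Z:
  weight(Z=0) = 1/14
  weight(Z=1) = 1/8
  weight(Z=3) = 1/7
Total weight = 1/14 + 1/8 + 1/7 = 19/56
P(Z=0 | obs) = 1/14 / 19/56 = 4/19
P(Z=1 | obs) = 1/8 / 19/56 = 7/19
P(Z=3 | obs) = 1/7 / 19/56 = 8/19
argmax = 3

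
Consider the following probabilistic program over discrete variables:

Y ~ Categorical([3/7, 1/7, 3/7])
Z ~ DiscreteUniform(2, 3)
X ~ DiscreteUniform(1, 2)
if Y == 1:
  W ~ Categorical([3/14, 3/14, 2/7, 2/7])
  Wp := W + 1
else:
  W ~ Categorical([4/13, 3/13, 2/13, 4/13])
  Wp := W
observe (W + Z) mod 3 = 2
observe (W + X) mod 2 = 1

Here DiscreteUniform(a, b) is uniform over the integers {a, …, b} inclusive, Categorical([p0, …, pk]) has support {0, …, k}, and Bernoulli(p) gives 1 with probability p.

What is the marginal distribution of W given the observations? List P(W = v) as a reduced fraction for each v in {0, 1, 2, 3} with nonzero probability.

Enumerate traces; 9 have nonzero weight after conditioning:
  (Y=0, Z=2, X=1, W=0) weight 3/91
  (Y=0, Z=2, X=2, W=3) weight 3/91
  (Y=0, Z=3, X=1, W=2) weight 3/182
  (Y=1, Z=2, X=1, W=0) weight 3/392
  (Y=1, Z=2, X=2, W=3) weight 1/98
  (Y=1, Z=3, X=1, W=2) weight 1/98
  (Y=2, Z=2, X=1, W=0) weight 3/91
  (Y=2, Z=2, X=2, W=3) weight 3/91
  … 1 more
Group by W:
  weight(W=0) = 375/5096
  weight(W=2) = 55/1274
  weight(W=3) = 97/1274
Total weight = 375/5096 + 55/1274 + 97/1274 = 983/5096
P(W=0 | obs) = 375/5096 / 983/5096 = 375/983
P(W=2 | obs) = 55/1274 / 983/5096 = 220/983
P(W=3 | obs) = 97/1274 / 983/5096 = 388/983

P(W=0) = 375/983, P(W=2) = 220/983, P(W=3) = 388/983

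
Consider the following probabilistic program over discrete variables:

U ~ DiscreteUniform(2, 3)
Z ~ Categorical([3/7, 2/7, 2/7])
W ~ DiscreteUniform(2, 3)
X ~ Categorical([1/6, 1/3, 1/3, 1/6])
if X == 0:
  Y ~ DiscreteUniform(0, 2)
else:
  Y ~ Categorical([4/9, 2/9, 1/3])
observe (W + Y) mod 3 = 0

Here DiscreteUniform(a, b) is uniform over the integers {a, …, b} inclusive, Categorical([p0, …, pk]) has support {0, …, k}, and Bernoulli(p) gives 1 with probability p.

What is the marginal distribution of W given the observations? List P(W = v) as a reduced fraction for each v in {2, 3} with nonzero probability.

P(W=2) = 13/36, P(W=3) = 23/36

Enumerate traces; 48 have nonzero weight after conditioning:
  (U=2, Z=0, W=2, X=0, Y=1) weight 1/168
  (U=2, Z=0, W=2, X=1, Y=1) weight 1/126
  (U=2, Z=0, W=2, X=2, Y=1) weight 1/126
  (U=2, Z=0, W=2, X=3, Y=1) weight 1/252
  (U=2, Z=0, W=3, X=0, Y=0) weight 1/168
  (U=2, Z=0, W=3, X=1, Y=0) weight 1/63
  (U=2, Z=0, W=3, X=2, Y=0) weight 1/63
  (U=2, Z=0, W=3, X=3, Y=0) weight 1/126
  … 40 more
Group by W:
  weight(W=2) = 13/108
  weight(W=3) = 23/108
Total weight = 13/108 + 23/108 = 1/3
P(W=2 | obs) = 13/108 / 1/3 = 13/36
P(W=3 | obs) = 23/108 / 1/3 = 23/36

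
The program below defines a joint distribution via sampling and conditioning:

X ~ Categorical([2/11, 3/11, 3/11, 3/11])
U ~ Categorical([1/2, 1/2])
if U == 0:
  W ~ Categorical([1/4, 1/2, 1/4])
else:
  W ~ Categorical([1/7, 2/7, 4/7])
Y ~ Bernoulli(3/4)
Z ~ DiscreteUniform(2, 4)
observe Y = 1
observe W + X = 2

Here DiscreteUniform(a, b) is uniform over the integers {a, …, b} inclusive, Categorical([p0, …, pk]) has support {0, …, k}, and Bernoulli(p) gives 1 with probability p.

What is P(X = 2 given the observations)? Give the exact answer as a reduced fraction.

Enumerate traces; 18 have nonzero weight after conditioning:
  (X=0, U=0, W=2, Y=1, Z=2) weight 1/176
  (X=0, U=0, W=2, Y=1, Z=3) weight 1/176
  (X=0, U=0, W=2, Y=1, Z=4) weight 1/176
  (X=0, U=1, W=2, Y=1, Z=2) weight 1/77
  (X=0, U=1, W=2, Y=1, Z=3) weight 1/77
  (X=0, U=1, W=2, Y=1, Z=4) weight 1/77
  (X=1, U=0, W=1, Y=1, Z=2) weight 3/176
  (X=1, U=0, W=1, Y=1, Z=3) weight 3/176
  (X=2, U=0, W=0, Y=1, Z=2) weight 3/352
  … 9 more
Group by X:
  weight(X=0) = 69/1232
  weight(X=1) = 9/112
  weight(X=2) = 9/224
Total weight = 69/1232 + 9/112 + 9/224 = 435/2464
P(X=0 | obs) = 69/1232 / 435/2464 = 46/145
P(X=1 | obs) = 9/112 / 435/2464 = 66/145
P(X=2 | obs) = 9/224 / 435/2464 = 33/145

P(X = 2 | obs) = 33/145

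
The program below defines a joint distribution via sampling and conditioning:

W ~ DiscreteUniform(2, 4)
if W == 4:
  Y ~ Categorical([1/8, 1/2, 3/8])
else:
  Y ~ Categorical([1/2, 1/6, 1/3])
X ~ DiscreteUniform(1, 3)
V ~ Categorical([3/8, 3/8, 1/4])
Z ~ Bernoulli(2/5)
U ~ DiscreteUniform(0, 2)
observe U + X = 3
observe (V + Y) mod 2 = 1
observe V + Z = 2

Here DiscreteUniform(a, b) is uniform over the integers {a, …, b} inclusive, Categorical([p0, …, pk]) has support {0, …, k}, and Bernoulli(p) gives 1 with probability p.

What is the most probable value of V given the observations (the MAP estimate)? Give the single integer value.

Enumerate traces; 27 have nonzero weight after conditioning:
  (W=2, Y=0, X=1, V=1, Z=1, U=2) weight 1/360
  (W=2, Y=0, X=2, V=1, Z=1, U=1) weight 1/360
  (W=2, Y=0, X=3, V=1, Z=1, U=0) weight 1/360
  (W=2, Y=1, X=1, V=2, Z=0, U=2) weight 1/1080
  (W=2, Y=1, X=2, V=2, Z=0, U=1) weight 1/1080
  (W=2, Y=1, X=3, V=2, Z=0, U=0) weight 1/1080
  (W=2, Y=2, X=1, V=1, Z=1, U=2) weight 1/540
  (W=2, Y=2, X=2, V=1, Z=1, U=1) weight 1/540
  … 19 more
Group by V:
  weight(V=1) = 13/360
  weight(V=2) = 1/72
Total weight = 13/360 + 1/72 = 1/20
P(V=1 | obs) = 13/360 / 1/20 = 13/18
P(V=2 | obs) = 1/72 / 1/20 = 5/18
argmax = 1

argmax_v P(V = v | obs) = 1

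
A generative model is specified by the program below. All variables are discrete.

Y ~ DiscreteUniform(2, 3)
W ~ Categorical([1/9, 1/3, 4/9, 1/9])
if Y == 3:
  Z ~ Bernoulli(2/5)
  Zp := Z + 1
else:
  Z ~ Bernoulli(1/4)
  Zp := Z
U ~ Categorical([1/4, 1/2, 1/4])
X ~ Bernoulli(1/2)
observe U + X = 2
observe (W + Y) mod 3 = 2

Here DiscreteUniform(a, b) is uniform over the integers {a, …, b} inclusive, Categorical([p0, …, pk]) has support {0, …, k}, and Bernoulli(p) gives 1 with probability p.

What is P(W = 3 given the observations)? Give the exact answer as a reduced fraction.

P(W = 3 | obs) = 1/6

Enumerate traces; 12 have nonzero weight after conditioning:
  (Y=2, W=0, Z=0, U=1, X=1) weight 1/96
  (Y=2, W=0, Z=0, U=2, X=0) weight 1/192
  (Y=2, W=0, Z=1, U=1, X=1) weight 1/288
  (Y=2, W=0, Z=1, U=2, X=0) weight 1/576
  (Y=2, W=3, Z=0, U=1, X=1) weight 1/96
  (Y=2, W=3, Z=0, U=2, X=0) weight 1/192
  (Y=2, W=3, Z=1, U=1, X=1) weight 1/288
  (Y=2, W=3, Z=1, U=2, X=0) weight 1/576
  (Y=3, W=2, Z=0, U=1, X=1) weight 1/30
  … 3 more
Group by W:
  weight(W=0) = 1/48
  weight(W=2) = 1/12
  weight(W=3) = 1/48
Total weight = 1/48 + 1/12 + 1/48 = 1/8
P(W=0 | obs) = 1/48 / 1/8 = 1/6
P(W=2 | obs) = 1/12 / 1/8 = 2/3
P(W=3 | obs) = 1/48 / 1/8 = 1/6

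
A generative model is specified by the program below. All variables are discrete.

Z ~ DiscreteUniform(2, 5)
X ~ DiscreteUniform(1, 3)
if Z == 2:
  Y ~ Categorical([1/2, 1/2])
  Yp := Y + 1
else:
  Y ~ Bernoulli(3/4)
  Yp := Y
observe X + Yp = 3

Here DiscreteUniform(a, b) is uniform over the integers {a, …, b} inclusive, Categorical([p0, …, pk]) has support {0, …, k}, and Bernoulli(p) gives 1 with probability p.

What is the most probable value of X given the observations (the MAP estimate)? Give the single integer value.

argmax_v P(X = v | obs) = 2

Enumerate traces; 8 have nonzero weight after conditioning:
  (Z=2, X=1, Y=1) weight 1/24
  (Z=2, X=2, Y=0) weight 1/24
  (Z=3, X=2, Y=1) weight 1/16
  (Z=3, X=3, Y=0) weight 1/48
  (Z=4, X=2, Y=1) weight 1/16
  (Z=4, X=3, Y=0) weight 1/48
  (Z=5, X=2, Y=1) weight 1/16
  (Z=5, X=3, Y=0) weight 1/48
Group by X:
  weight(X=1) = 1/24
  weight(X=2) = 11/48
  weight(X=3) = 1/16
Total weight = 1/24 + 11/48 + 1/16 = 1/3
P(X=1 | obs) = 1/24 / 1/3 = 1/8
P(X=2 | obs) = 11/48 / 1/3 = 11/16
P(X=3 | obs) = 1/16 / 1/3 = 3/16
argmax = 2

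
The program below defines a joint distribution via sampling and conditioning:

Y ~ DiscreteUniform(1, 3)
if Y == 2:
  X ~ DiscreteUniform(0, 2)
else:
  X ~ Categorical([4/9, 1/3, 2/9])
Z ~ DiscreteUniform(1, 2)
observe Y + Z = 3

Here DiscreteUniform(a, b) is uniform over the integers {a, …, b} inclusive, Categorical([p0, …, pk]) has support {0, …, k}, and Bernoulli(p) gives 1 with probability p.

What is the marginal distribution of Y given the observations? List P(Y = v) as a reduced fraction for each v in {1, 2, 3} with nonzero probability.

P(Y=1) = 1/2, P(Y=2) = 1/2

Enumerate traces; 6 have nonzero weight after conditioning:
  (Y=1, X=0, Z=2) weight 2/27
  (Y=1, X=1, Z=2) weight 1/18
  (Y=1, X=2, Z=2) weight 1/27
  (Y=2, X=0, Z=1) weight 1/18
  (Y=2, X=1, Z=1) weight 1/18
  (Y=2, X=2, Z=1) weight 1/18
Group by Y:
  weight(Y=1) = 1/6
  weight(Y=2) = 1/6
Total weight = 1/6 + 1/6 = 1/3
P(Y=1 | obs) = 1/6 / 1/3 = 1/2
P(Y=2 | obs) = 1/6 / 1/3 = 1/2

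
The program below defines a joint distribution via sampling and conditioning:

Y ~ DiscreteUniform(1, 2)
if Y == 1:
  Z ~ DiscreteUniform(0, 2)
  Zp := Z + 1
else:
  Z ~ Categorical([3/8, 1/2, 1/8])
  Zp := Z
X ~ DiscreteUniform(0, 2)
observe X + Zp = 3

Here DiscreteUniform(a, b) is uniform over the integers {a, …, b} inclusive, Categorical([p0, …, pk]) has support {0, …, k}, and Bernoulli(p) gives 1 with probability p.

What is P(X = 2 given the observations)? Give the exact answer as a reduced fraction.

P(X = 2 | obs) = 20/39

Enumerate traces; 5 have nonzero weight after conditioning:
  (Y=1, Z=0, X=2) weight 1/18
  (Y=1, Z=1, X=1) weight 1/18
  (Y=1, Z=2, X=0) weight 1/18
  (Y=2, Z=1, X=2) weight 1/12
  (Y=2, Z=2, X=1) weight 1/48
Group by X:
  weight(X=0) = 1/18
  weight(X=1) = 11/144
  weight(X=2) = 5/36
Total weight = 1/18 + 11/144 + 5/36 = 13/48
P(X=0 | obs) = 1/18 / 13/48 = 8/39
P(X=1 | obs) = 11/144 / 13/48 = 11/39
P(X=2 | obs) = 5/36 / 13/48 = 20/39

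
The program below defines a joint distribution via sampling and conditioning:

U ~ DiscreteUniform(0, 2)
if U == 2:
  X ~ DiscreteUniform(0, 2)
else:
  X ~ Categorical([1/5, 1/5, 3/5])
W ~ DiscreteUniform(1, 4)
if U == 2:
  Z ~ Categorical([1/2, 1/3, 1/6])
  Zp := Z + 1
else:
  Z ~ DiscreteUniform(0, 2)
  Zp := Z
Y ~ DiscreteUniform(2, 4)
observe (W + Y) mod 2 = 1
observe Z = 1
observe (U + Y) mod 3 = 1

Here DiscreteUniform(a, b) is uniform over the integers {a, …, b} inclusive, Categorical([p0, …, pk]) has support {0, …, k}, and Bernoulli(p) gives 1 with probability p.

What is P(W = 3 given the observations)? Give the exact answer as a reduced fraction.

P(W = 3 | obs) = 1/3

Enumerate traces; 18 have nonzero weight after conditioning:
  (U=0, X=0, W=1, Z=1, Y=4) weight 1/540
  (U=0, X=0, W=3, Z=1, Y=4) weight 1/540
  (U=0, X=1, W=1, Z=1, Y=4) weight 1/540
  (U=0, X=1, W=3, Z=1, Y=4) weight 1/540
  (U=0, X=2, W=1, Z=1, Y=4) weight 1/180
  (U=0, X=2, W=3, Z=1, Y=4) weight 1/180
  (U=1, X=0, W=2, Z=1, Y=3) weight 1/540
  (U=1, X=0, W=4, Z=1, Y=3) weight 1/540
  … 10 more
Group by W:
  weight(W=1) = 1/54
  weight(W=2) = 1/108
  weight(W=3) = 1/54
  weight(W=4) = 1/108
Total weight = 1/54 + 1/108 + 1/54 + 1/108 = 1/18
P(W=1 | obs) = 1/54 / 1/18 = 1/3
P(W=2 | obs) = 1/108 / 1/18 = 1/6
P(W=3 | obs) = 1/54 / 1/18 = 1/3
P(W=4 | obs) = 1/108 / 1/18 = 1/6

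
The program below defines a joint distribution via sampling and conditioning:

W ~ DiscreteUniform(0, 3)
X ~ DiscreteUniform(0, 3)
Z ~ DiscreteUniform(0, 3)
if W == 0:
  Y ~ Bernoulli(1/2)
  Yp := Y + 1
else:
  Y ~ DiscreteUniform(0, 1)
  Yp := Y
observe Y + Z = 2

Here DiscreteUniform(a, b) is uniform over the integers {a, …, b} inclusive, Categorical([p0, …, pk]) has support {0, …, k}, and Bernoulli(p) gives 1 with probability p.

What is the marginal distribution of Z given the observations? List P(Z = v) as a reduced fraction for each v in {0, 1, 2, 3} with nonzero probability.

P(Z=1) = 1/2, P(Z=2) = 1/2

Enumerate traces; 32 have nonzero weight after conditioning:
  (W=0, X=0, Z=1, Y=1) weight 1/128
  (W=0, X=0, Z=2, Y=0) weight 1/128
  (W=0, X=1, Z=1, Y=1) weight 1/128
  (W=0, X=1, Z=2, Y=0) weight 1/128
  (W=0, X=2, Z=1, Y=1) weight 1/128
  (W=0, X=2, Z=2, Y=0) weight 1/128
  (W=0, X=3, Z=1, Y=1) weight 1/128
  (W=0, X=3, Z=2, Y=0) weight 1/128
  … 24 more
Group by Z:
  weight(Z=1) = 1/8
  weight(Z=2) = 1/8
Total weight = 1/8 + 1/8 = 1/4
P(Z=1 | obs) = 1/8 / 1/4 = 1/2
P(Z=2 | obs) = 1/8 / 1/4 = 1/2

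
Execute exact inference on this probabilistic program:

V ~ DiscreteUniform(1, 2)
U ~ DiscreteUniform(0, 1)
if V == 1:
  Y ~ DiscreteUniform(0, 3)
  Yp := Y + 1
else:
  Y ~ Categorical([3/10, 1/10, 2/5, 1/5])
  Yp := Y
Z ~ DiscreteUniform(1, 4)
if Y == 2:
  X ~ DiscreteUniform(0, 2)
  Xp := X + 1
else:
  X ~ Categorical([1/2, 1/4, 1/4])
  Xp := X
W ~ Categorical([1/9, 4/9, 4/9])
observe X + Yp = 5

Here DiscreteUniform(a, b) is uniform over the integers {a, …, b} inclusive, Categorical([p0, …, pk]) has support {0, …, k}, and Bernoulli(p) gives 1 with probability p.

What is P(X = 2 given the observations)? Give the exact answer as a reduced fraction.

P(X = 2 | obs) = 32/47

Enumerate traces; 72 have nonzero weight after conditioning:
  (V=1, U=0, Y=2, Z=1, X=2, W=0) weight 1/1728
  (V=1, U=0, Y=2, Z=1, X=2, W=1) weight 1/432
  (V=1, U=0, Y=2, Z=1, X=2, W=2) weight 1/432
  (V=1, U=0, Y=2, Z=2, X=2, W=0) weight 1/1728
  (V=1, U=0, Y=2, Z=2, X=2, W=1) weight 1/432
  (V=1, U=0, Y=2, Z=2, X=2, W=2) weight 1/432
  (V=1, U=0, Y=2, Z=3, X=2, W=0) weight 1/1728
  (V=1, U=0, Y=2, Z=3, X=2, W=1) weight 1/432
  (V=1, U=0, Y=3, Z=1, X=1, W=0) weight 1/2304
  … 63 more
Group by X:
  weight(X=1) = 1/32
  weight(X=2) = 1/15
Total weight = 1/32 + 1/15 = 47/480
P(X=1 | obs) = 1/32 / 47/480 = 15/47
P(X=2 | obs) = 1/15 / 47/480 = 32/47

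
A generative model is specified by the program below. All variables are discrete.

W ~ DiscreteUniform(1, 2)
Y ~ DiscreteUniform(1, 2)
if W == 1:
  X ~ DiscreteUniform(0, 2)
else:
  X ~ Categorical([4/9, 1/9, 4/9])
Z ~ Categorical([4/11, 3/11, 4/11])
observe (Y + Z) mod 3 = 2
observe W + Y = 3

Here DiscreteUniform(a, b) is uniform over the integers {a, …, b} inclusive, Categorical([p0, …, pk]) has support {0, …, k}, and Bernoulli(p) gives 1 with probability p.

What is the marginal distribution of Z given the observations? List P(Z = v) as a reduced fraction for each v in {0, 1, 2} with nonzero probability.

Enumerate traces; 6 have nonzero weight after conditioning:
  (W=1, Y=2, X=0, Z=0) weight 1/33
  (W=1, Y=2, X=1, Z=0) weight 1/33
  (W=1, Y=2, X=2, Z=0) weight 1/33
  (W=2, Y=1, X=0, Z=1) weight 1/33
  (W=2, Y=1, X=1, Z=1) weight 1/132
  (W=2, Y=1, X=2, Z=1) weight 1/33
Group by Z:
  weight(Z=0) = 1/11
  weight(Z=1) = 3/44
Total weight = 1/11 + 3/44 = 7/44
P(Z=0 | obs) = 1/11 / 7/44 = 4/7
P(Z=1 | obs) = 3/44 / 7/44 = 3/7

P(Z=0) = 4/7, P(Z=1) = 3/7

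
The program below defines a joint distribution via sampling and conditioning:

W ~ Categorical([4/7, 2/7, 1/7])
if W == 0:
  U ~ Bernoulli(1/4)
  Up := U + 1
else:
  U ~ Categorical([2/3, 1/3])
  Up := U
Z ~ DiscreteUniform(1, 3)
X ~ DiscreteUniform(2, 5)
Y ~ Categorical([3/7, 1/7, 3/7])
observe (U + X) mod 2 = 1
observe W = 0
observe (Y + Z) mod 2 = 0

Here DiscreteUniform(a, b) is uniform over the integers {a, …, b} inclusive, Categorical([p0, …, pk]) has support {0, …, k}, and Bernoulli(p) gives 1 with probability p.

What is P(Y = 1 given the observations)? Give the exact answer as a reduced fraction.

Enumerate traces; 16 have nonzero weight after conditioning:
  (W=0, U=0, Z=1, X=3, Y=1) weight 1/196
  (W=0, U=0, Z=1, X=5, Y=1) weight 1/196
  (W=0, U=0, Z=2, X=3, Y=0) weight 3/196
  (W=0, U=0, Z=2, X=3, Y=2) weight 3/196
  (W=0, U=0, Z=2, X=5, Y=0) weight 3/196
  (W=0, U=0, Z=2, X=5, Y=2) weight 3/196
  (W=0, U=0, Z=3, X=3, Y=1) weight 1/196
  (W=0, U=0, Z=3, X=5, Y=1) weight 1/196
  … 8 more
Group by Y:
  weight(Y=0) = 2/49
  weight(Y=1) = 4/147
  weight(Y=2) = 2/49
Total weight = 2/49 + 4/147 + 2/49 = 16/147
P(Y=0 | obs) = 2/49 / 16/147 = 3/8
P(Y=1 | obs) = 4/147 / 16/147 = 1/4
P(Y=2 | obs) = 2/49 / 16/147 = 3/8

P(Y = 1 | obs) = 1/4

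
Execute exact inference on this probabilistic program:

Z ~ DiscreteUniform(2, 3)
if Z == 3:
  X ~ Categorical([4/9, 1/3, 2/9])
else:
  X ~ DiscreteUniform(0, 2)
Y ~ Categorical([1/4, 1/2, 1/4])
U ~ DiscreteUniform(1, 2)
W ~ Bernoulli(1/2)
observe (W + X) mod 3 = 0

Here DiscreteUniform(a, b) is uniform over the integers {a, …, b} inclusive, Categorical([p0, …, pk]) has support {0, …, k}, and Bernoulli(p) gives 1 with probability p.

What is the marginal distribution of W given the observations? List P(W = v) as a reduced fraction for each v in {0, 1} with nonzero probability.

Enumerate traces; 24 have nonzero weight after conditioning:
  (Z=2, X=0, Y=0, U=1, W=0) weight 1/96
  (Z=2, X=0, Y=0, U=2, W=0) weight 1/96
  (Z=2, X=0, Y=1, U=1, W=0) weight 1/48
  (Z=2, X=0, Y=1, U=2, W=0) weight 1/48
  (Z=2, X=0, Y=2, U=1, W=0) weight 1/96
  (Z=2, X=0, Y=2, U=2, W=0) weight 1/96
  (Z=2, X=2, Y=0, U=1, W=1) weight 1/96
  (Z=2, X=2, Y=0, U=2, W=1) weight 1/96
  … 16 more
Group by W:
  weight(W=0) = 7/36
  weight(W=1) = 5/36
Total weight = 7/36 + 5/36 = 1/3
P(W=0 | obs) = 7/36 / 1/3 = 7/12
P(W=1 | obs) = 5/36 / 1/3 = 5/12

P(W=0) = 7/12, P(W=1) = 5/12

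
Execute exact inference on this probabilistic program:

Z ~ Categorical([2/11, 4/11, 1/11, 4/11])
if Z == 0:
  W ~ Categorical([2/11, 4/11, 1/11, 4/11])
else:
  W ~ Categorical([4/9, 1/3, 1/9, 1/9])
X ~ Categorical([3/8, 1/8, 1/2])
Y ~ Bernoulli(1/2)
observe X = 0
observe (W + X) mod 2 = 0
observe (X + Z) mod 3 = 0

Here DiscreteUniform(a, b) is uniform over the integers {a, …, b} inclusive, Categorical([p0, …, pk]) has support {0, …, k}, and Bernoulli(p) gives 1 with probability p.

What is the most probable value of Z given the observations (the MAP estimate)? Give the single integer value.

argmax_v P(Z = v | obs) = 3

Enumerate traces; 8 have nonzero weight after conditioning:
  (Z=0, W=0, X=0, Y=0) weight 3/484
  (Z=0, W=0, X=0, Y=1) weight 3/484
  (Z=0, W=2, X=0, Y=0) weight 3/968
  (Z=0, W=2, X=0, Y=1) weight 3/968
  (Z=3, W=0, X=0, Y=0) weight 1/33
  (Z=3, W=0, X=0, Y=1) weight 1/33
  (Z=3, W=2, X=0, Y=0) weight 1/132
  (Z=3, W=2, X=0, Y=1) weight 1/132
Group by Z:
  weight(Z=0) = 9/484
  weight(Z=3) = 5/66
Total weight = 9/484 + 5/66 = 137/1452
P(Z=0 | obs) = 9/484 / 137/1452 = 27/137
P(Z=3 | obs) = 5/66 / 137/1452 = 110/137
argmax = 3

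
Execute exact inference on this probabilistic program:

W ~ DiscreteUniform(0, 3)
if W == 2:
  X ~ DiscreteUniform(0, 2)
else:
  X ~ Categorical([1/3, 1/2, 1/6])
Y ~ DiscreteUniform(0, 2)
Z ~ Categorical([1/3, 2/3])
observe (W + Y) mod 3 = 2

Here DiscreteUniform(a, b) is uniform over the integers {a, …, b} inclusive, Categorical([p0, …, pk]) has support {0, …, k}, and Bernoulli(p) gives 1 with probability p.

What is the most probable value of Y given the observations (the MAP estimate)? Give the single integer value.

Enumerate traces; 24 have nonzero weight after conditioning:
  (W=0, X=0, Y=2, Z=0) weight 1/108
  (W=0, X=0, Y=2, Z=1) weight 1/54
  (W=0, X=1, Y=2, Z=0) weight 1/72
  (W=0, X=1, Y=2, Z=1) weight 1/36
  (W=0, X=2, Y=2, Z=0) weight 1/216
  (W=0, X=2, Y=2, Z=1) weight 1/108
  (W=1, X=0, Y=1, Z=0) weight 1/108
  (W=1, X=0, Y=1, Z=1) weight 1/54
  (W=2, X=0, Y=0, Z=0) weight 1/108
  … 15 more
Group by Y:
  weight(Y=0) = 1/12
  weight(Y=1) = 1/12
  weight(Y=2) = 1/6
Total weight = 1/12 + 1/12 + 1/6 = 1/3
P(Y=0 | obs) = 1/12 / 1/3 = 1/4
P(Y=1 | obs) = 1/12 / 1/3 = 1/4
P(Y=2 | obs) = 1/6 / 1/3 = 1/2
argmax = 2

argmax_v P(Y = v | obs) = 2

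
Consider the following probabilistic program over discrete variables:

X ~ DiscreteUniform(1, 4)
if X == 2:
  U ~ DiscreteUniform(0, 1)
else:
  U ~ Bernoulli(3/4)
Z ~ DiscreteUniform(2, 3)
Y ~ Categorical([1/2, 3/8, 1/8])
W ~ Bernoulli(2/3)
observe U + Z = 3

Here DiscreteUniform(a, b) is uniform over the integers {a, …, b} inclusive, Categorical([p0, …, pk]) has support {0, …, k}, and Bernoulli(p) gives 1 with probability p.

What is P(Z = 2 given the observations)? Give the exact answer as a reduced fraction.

P(Z = 2 | obs) = 11/16

Enumerate traces; 48 have nonzero weight after conditioning:
  (X=1, U=0, Z=3, Y=0, W=0) weight 1/192
  (X=1, U=0, Z=3, Y=0, W=1) weight 1/96
  (X=1, U=0, Z=3, Y=1, W=0) weight 1/256
  (X=1, U=0, Z=3, Y=1, W=1) weight 1/128
  (X=1, U=0, Z=3, Y=2, W=0) weight 1/768
  (X=1, U=0, Z=3, Y=2, W=1) weight 1/384
  (X=1, U=1, Z=2, Y=0, W=0) weight 1/64
  (X=1, U=1, Z=2, Y=0, W=1) weight 1/32
  … 40 more
Group by Z:
  weight(Z=2) = 11/32
  weight(Z=3) = 5/32
Total weight = 11/32 + 5/32 = 1/2
P(Z=2 | obs) = 11/32 / 1/2 = 11/16
P(Z=3 | obs) = 5/32 / 1/2 = 5/16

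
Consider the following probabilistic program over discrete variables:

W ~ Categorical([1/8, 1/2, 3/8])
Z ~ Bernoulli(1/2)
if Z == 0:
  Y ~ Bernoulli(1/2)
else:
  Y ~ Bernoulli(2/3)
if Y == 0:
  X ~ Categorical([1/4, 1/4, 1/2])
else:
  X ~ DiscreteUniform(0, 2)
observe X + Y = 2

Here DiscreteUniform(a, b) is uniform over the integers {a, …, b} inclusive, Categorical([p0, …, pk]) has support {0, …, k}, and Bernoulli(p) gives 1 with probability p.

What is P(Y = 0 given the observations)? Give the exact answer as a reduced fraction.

P(Y = 0 | obs) = 15/29

Enumerate traces; 12 have nonzero weight after conditioning:
  (W=0, Z=0, Y=0, X=2) weight 1/64
  (W=0, Z=0, Y=1, X=1) weight 1/96
  (W=0, Z=1, Y=0, X=2) weight 1/96
  (W=0, Z=1, Y=1, X=1) weight 1/72
  (W=1, Z=0, Y=0, X=2) weight 1/16
  (W=1, Z=0, Y=1, X=1) weight 1/24
  (W=1, Z=1, Y=0, X=2) weight 1/24
  (W=1, Z=1, Y=1, X=1) weight 1/18
  … 4 more
Group by Y:
  weight(Y=0) = 5/24
  weight(Y=1) = 7/36
Total weight = 5/24 + 7/36 = 29/72
P(Y=0 | obs) = 5/24 / 29/72 = 15/29
P(Y=1 | obs) = 7/36 / 29/72 = 14/29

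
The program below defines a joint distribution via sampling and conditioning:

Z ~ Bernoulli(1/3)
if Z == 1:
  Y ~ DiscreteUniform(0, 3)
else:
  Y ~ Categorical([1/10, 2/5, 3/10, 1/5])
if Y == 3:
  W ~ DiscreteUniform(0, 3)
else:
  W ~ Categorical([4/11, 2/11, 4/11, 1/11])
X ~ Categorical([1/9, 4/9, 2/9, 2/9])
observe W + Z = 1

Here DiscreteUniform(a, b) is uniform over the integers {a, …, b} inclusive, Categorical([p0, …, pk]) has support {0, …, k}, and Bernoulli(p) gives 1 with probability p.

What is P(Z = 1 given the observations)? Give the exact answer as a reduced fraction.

Enumerate traces; 32 have nonzero weight after conditioning:
  (Z=0, Y=0, W=1, X=0) weight 2/1485
  (Z=0, Y=0, W=1, X=1) weight 8/1485
  (Z=0, Y=0, W=1, X=2) weight 4/1485
  (Z=0, Y=0, W=1, X=3) weight 4/1485
  (Z=0, Y=1, W=1, X=0) weight 8/1485
  (Z=0, Y=1, W=1, X=1) weight 32/1485
  (Z=0, Y=1, W=1, X=2) weight 16/1485
  (Z=0, Y=1, W=1, X=3) weight 16/1485
  (Z=1, Y=0, W=0, X=0) weight 1/297
  … 23 more
Group by Z:
  weight(Z=0) = 43/330
  weight(Z=1) = 59/528
Total weight = 43/330 + 59/528 = 213/880
P(Z=0 | obs) = 43/330 / 213/880 = 344/639
P(Z=1 | obs) = 59/528 / 213/880 = 295/639

P(Z = 1 | obs) = 295/639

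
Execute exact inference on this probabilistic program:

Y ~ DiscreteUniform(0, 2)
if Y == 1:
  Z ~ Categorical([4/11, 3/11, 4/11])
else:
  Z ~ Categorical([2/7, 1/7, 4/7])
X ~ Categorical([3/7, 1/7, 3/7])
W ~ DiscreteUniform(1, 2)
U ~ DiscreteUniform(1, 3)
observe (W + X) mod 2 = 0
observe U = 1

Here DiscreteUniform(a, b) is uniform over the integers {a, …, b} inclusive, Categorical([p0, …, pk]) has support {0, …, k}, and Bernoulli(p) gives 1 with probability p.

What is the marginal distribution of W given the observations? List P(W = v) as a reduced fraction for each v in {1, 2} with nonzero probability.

Enumerate traces; 27 have nonzero weight after conditioning:
  (Y=0, Z=0, X=0, W=2, U=1) weight 1/147
  (Y=0, Z=0, X=1, W=1, U=1) weight 1/441
  (Y=0, Z=0, X=2, W=2, U=1) weight 1/147
  (Y=0, Z=1, X=0, W=2, U=1) weight 1/294
  (Y=0, Z=1, X=1, W=1, U=1) weight 1/882
  (Y=0, Z=1, X=2, W=2, U=1) weight 1/294
  (Y=0, Z=2, X=0, W=2, U=1) weight 2/147
  (Y=0, Z=2, X=1, W=1, U=1) weight 2/441
  … 19 more
Group by W:
  weight(W=1) = 1/42
  weight(W=2) = 1/7
Total weight = 1/42 + 1/7 = 1/6
P(W=1 | obs) = 1/42 / 1/6 = 1/7
P(W=2 | obs) = 1/7 / 1/6 = 6/7

P(W=1) = 1/7, P(W=2) = 6/7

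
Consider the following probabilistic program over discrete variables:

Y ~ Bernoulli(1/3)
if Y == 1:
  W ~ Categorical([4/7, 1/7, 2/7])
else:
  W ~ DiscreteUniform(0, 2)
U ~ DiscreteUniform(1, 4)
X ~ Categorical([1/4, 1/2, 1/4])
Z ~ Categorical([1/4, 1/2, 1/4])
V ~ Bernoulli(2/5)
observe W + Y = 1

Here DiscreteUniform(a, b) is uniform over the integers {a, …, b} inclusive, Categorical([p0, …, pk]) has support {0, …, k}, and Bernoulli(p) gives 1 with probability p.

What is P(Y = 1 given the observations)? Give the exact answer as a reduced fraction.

P(Y = 1 | obs) = 6/13

Enumerate traces; 144 have nonzero weight after conditioning:
  (Y=0, W=1, U=1, X=0, Z=0, V=0) weight 1/480
  (Y=0, W=1, U=1, X=0, Z=0, V=1) weight 1/720
  (Y=0, W=1, U=1, X=0, Z=1, V=0) weight 1/240
  (Y=0, W=1, U=1, X=0, Z=1, V=1) weight 1/360
  (Y=0, W=1, U=1, X=0, Z=2, V=0) weight 1/480
  (Y=0, W=1, U=1, X=0, Z=2, V=1) weight 1/720
  (Y=0, W=1, U=1, X=1, Z=0, V=0) weight 1/240
  (Y=0, W=1, U=1, X=1, Z=0, V=1) weight 1/360
  (Y=1, W=0, U=1, X=0, Z=0, V=0) weight 1/560
  … 135 more
Group by Y:
  weight(Y=0) = 2/9
  weight(Y=1) = 4/21
Total weight = 2/9 + 4/21 = 26/63
P(Y=0 | obs) = 2/9 / 26/63 = 7/13
P(Y=1 | obs) = 4/21 / 26/63 = 6/13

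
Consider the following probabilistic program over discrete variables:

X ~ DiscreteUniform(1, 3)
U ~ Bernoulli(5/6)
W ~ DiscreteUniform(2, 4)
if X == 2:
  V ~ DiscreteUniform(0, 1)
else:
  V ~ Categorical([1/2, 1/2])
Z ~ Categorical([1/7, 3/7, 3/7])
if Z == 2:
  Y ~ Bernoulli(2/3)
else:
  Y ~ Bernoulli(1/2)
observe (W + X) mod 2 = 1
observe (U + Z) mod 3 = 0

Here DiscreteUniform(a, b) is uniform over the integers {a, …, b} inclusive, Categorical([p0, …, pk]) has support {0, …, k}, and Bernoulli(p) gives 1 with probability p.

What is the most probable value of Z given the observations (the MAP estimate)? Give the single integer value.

Enumerate traces; 40 have nonzero weight after conditioning:
  (X=1, U=0, W=2, V=0, Z=0, Y=0) weight 1/1512
  (X=1, U=0, W=2, V=0, Z=0, Y=1) weight 1/1512
  (X=1, U=0, W=2, V=1, Z=0, Y=0) weight 1/1512
  (X=1, U=0, W=2, V=1, Z=0, Y=1) weight 1/1512
  (X=1, U=0, W=4, V=0, Z=0, Y=0) weight 1/1512
  (X=1, U=0, W=4, V=0, Z=0, Y=1) weight 1/1512
  (X=1, U=0, W=4, V=1, Z=0, Y=0) weight 1/1512
  (X=1, U=0, W=4, V=1, Z=0, Y=1) weight 1/1512
  (X=1, U=1, W=2, V=0, Z=2, Y=0) weight 5/756
  … 31 more
Group by Z:
  weight(Z=0) = 5/378
  weight(Z=2) = 25/126
Total weight = 5/378 + 25/126 = 40/189
P(Z=0 | obs) = 5/378 / 40/189 = 1/16
P(Z=2 | obs) = 25/126 / 40/189 = 15/16
argmax = 2

argmax_v P(Z = v | obs) = 2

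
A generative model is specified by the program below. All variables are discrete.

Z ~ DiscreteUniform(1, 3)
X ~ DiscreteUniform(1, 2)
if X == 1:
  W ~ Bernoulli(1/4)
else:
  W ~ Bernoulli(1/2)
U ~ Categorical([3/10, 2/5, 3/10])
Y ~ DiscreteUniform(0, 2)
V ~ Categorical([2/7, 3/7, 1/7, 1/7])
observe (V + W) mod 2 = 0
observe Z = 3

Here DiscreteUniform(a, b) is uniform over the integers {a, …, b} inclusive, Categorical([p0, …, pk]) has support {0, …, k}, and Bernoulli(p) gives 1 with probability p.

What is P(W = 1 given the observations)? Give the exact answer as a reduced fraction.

P(W = 1 | obs) = 4/9

Enumerate traces; 72 have nonzero weight after conditioning:
  (Z=3, X=1, W=0, U=0, Y=0, V=0) weight 1/280
  (Z=3, X=1, W=0, U=0, Y=0, V=2) weight 1/560
  (Z=3, X=1, W=0, U=0, Y=1, V=0) weight 1/280
  (Z=3, X=1, W=0, U=0, Y=1, V=2) weight 1/560
  (Z=3, X=1, W=0, U=0, Y=2, V=0) weight 1/280
  (Z=3, X=1, W=0, U=0, Y=2, V=2) weight 1/560
  (Z=3, X=1, W=0, U=1, Y=0, V=0) weight 1/210
  (Z=3, X=1, W=0, U=1, Y=0, V=2) weight 1/420
  (Z=3, X=1, W=1, U=0, Y=0, V=1) weight 1/560
  … 63 more
Group by W:
  weight(W=0) = 5/56
  weight(W=1) = 1/14
Total weight = 5/56 + 1/14 = 9/56
P(W=0 | obs) = 5/56 / 9/56 = 5/9
P(W=1 | obs) = 1/14 / 9/56 = 4/9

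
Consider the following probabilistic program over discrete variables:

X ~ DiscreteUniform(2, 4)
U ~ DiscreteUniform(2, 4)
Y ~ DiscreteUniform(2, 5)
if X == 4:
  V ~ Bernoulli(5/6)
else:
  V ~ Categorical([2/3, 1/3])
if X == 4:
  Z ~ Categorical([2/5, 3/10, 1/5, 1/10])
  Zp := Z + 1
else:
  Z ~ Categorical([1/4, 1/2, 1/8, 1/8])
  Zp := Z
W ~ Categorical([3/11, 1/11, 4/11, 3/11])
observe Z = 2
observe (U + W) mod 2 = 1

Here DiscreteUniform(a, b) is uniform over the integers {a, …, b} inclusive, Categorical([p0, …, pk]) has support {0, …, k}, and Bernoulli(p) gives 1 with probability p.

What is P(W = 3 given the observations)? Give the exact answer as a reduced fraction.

Enumerate traces; 144 have nonzero weight after conditioning:
  (X=2, U=2, Y=2, V=0, Z=2, W=1) weight 1/4752
  (X=2, U=2, Y=2, V=0, Z=2, W=3) weight 1/1584
  (X=2, U=2, Y=2, V=1, Z=2, W=1) weight 1/9504
  (X=2, U=2, Y=2, V=1, Z=2, W=3) weight 1/3168
  (X=2, U=2, Y=3, V=0, Z=2, W=1) weight 1/4752
  (X=2, U=2, Y=3, V=0, Z=2, W=3) weight 1/1584
  (X=2, U=2, Y=3, V=1, Z=2, W=1) weight 1/9504
  (X=2, U=2, Y=3, V=1, Z=2, W=3) weight 1/3168
  (X=2, U=3, Y=2, V=0, Z=2, W=0) weight 1/1584
  (X=2, U=3, Y=2, V=0, Z=2, W=2) weight 1/1188
  … 134 more
Group by W:
  weight(W=0) = 3/220
  weight(W=1) = 1/110
  weight(W=2) = 1/55
  weight(W=3) = 3/110
Total weight = 3/220 + 1/110 + 1/55 + 3/110 = 3/44
P(W=0 | obs) = 3/220 / 3/44 = 1/5
P(W=1 | obs) = 1/110 / 3/44 = 2/15
P(W=2 | obs) = 1/55 / 3/44 = 4/15
P(W=3 | obs) = 3/110 / 3/44 = 2/5

P(W = 3 | obs) = 2/5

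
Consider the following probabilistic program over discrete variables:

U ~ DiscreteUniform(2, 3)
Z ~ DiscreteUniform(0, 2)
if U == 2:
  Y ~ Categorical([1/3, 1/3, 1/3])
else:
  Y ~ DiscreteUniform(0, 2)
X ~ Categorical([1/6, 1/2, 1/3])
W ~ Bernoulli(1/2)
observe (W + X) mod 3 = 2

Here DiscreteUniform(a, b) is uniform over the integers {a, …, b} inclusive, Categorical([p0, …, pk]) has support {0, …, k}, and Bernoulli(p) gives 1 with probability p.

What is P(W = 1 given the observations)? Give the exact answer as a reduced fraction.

P(W = 1 | obs) = 3/5

Enumerate traces; 36 have nonzero weight after conditioning:
  (U=2, Z=0, Y=0, X=1, W=1) weight 1/72
  (U=2, Z=0, Y=0, X=2, W=0) weight 1/108
  (U=2, Z=0, Y=1, X=1, W=1) weight 1/72
  (U=2, Z=0, Y=1, X=2, W=0) weight 1/108
  (U=2, Z=0, Y=2, X=1, W=1) weight 1/72
  (U=2, Z=0, Y=2, X=2, W=0) weight 1/108
  (U=2, Z=1, Y=0, X=1, W=1) weight 1/72
  (U=2, Z=1, Y=0, X=2, W=0) weight 1/108
  … 28 more
Group by W:
  weight(W=0) = 1/6
  weight(W=1) = 1/4
Total weight = 1/6 + 1/4 = 5/12
P(W=0 | obs) = 1/6 / 5/12 = 2/5
P(W=1 | obs) = 1/4 / 5/12 = 3/5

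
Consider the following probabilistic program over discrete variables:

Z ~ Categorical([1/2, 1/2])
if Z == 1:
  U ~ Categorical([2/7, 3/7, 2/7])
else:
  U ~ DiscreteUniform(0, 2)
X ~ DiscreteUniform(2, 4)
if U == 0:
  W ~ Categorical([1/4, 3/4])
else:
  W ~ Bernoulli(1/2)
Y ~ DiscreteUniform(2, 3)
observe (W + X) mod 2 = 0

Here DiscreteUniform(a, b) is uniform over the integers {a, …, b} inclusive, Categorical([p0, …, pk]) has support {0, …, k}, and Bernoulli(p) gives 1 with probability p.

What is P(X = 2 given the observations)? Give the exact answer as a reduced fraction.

P(X = 2 | obs) = 71/239

Enumerate traces; 36 have nonzero weight after conditioning:
  (Z=0, U=0, X=2, W=0, Y=2) weight 1/144
  (Z=0, U=0, X=2, W=0, Y=3) weight 1/144
  (Z=0, U=0, X=3, W=1, Y=2) weight 1/48
  (Z=0, U=0, X=3, W=1, Y=3) weight 1/48
  (Z=0, U=0, X=4, W=0, Y=2) weight 1/144
  (Z=0, U=0, X=4, W=0, Y=3) weight 1/144
  (Z=0, U=1, X=2, W=0, Y=2) weight 1/72
  (Z=0, U=1, X=2, W=0, Y=3) weight 1/72
  … 28 more
Group by X:
  weight(X=2) = 71/504
  weight(X=3) = 97/504
  weight(X=4) = 71/504
Total weight = 71/504 + 97/504 + 71/504 = 239/504
P(X=2 | obs) = 71/504 / 239/504 = 71/239
P(X=3 | obs) = 97/504 / 239/504 = 97/239
P(X=4 | obs) = 71/504 / 239/504 = 71/239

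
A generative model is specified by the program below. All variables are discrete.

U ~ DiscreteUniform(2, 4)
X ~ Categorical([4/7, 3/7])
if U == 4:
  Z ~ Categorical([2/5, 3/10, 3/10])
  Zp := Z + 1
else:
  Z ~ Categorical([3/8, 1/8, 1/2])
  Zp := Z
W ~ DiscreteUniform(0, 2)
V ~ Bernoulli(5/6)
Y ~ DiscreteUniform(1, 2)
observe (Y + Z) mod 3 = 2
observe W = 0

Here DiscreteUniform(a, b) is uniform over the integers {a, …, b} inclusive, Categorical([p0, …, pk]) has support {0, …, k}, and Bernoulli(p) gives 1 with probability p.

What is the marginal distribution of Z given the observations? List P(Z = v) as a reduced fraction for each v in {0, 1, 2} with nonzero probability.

P(Z=0) = 23/34, P(Z=1) = 11/34

Enumerate traces; 24 have nonzero weight after conditioning:
  (U=2, X=0, Z=0, W=0, V=0, Y=2) weight 1/504
  (U=2, X=0, Z=0, W=0, V=1, Y=2) weight 5/504
  (U=2, X=0, Z=1, W=0, V=0, Y=1) weight 1/1512
  (U=2, X=0, Z=1, W=0, V=1, Y=1) weight 5/1512
  (U=2, X=1, Z=0, W=0, V=0, Y=2) weight 1/672
  (U=2, X=1, Z=0, W=0, V=1, Y=2) weight 5/672
  (U=2, X=1, Z=1, W=0, V=0, Y=1) weight 1/2016
  (U=2, X=1, Z=1, W=0, V=1, Y=1) weight 5/2016
  … 16 more
Group by Z:
  weight(Z=0) = 23/360
  weight(Z=1) = 11/360
Total weight = 23/360 + 11/360 = 17/180
P(Z=0 | obs) = 23/360 / 17/180 = 23/34
P(Z=1 | obs) = 11/360 / 17/180 = 11/34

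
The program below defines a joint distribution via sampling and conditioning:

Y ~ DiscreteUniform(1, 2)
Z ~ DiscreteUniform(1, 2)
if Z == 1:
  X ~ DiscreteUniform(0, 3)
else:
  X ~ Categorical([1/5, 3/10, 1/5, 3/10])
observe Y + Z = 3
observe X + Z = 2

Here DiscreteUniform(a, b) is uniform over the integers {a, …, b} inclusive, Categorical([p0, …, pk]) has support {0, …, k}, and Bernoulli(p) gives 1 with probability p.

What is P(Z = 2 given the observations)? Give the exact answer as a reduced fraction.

P(Z = 2 | obs) = 4/9

Enumerate traces; 2 have nonzero weight after conditioning:
  (Y=1, Z=2, X=0) weight 1/20
  (Y=2, Z=1, X=1) weight 1/16
Group by Z:
  weight(Z=1) = 1/16
  weight(Z=2) = 1/20
Total weight = 1/16 + 1/20 = 9/80
P(Z=1 | obs) = 1/16 / 9/80 = 5/9
P(Z=2 | obs) = 1/20 / 9/80 = 4/9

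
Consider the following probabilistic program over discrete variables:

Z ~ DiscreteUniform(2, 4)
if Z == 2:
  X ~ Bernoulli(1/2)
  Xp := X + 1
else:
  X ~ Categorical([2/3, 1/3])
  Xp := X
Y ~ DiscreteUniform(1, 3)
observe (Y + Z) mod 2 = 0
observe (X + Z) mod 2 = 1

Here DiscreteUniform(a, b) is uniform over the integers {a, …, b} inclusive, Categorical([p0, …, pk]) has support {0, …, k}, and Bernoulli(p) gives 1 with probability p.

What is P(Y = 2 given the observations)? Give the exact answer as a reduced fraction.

P(Y = 2 | obs) = 5/13

Enumerate traces; 4 have nonzero weight after conditioning:
  (Z=2, X=1, Y=2) weight 1/18
  (Z=3, X=0, Y=1) weight 2/27
  (Z=3, X=0, Y=3) weight 2/27
  (Z=4, X=1, Y=2) weight 1/27
Group by Y:
  weight(Y=1) = 2/27
  weight(Y=2) = 5/54
  weight(Y=3) = 2/27
Total weight = 2/27 + 5/54 + 2/27 = 13/54
P(Y=1 | obs) = 2/27 / 13/54 = 4/13
P(Y=2 | obs) = 5/54 / 13/54 = 5/13
P(Y=3 | obs) = 2/27 / 13/54 = 4/13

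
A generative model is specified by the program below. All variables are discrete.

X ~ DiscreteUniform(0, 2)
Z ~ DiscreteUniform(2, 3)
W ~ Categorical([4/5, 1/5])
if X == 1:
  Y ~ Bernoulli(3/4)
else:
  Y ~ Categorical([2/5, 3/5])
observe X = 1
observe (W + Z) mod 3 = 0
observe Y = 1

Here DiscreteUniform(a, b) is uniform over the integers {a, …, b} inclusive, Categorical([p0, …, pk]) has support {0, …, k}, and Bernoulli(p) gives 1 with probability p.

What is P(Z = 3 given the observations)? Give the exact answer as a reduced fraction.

Enumerate traces; 2 have nonzero weight after conditioning:
  (X=1, Z=2, W=1, Y=1) weight 1/40
  (X=1, Z=3, W=0, Y=1) weight 1/10
Group by Z:
  weight(Z=2) = 1/40
  weight(Z=3) = 1/10
Total weight = 1/40 + 1/10 = 1/8
P(Z=2 | obs) = 1/40 / 1/8 = 1/5
P(Z=3 | obs) = 1/10 / 1/8 = 4/5

P(Z = 3 | obs) = 4/5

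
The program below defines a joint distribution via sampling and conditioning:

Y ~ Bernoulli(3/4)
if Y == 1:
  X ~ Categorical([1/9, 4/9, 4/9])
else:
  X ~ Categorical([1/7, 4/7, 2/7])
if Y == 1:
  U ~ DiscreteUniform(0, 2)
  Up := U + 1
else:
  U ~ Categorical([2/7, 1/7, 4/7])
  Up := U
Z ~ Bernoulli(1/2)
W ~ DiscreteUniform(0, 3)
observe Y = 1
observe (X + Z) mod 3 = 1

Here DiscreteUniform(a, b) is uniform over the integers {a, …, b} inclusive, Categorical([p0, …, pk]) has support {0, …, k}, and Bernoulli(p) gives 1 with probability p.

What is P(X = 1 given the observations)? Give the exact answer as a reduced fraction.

Enumerate traces; 24 have nonzero weight after conditioning:
  (Y=1, X=0, U=0, Z=1, W=0) weight 1/288
  (Y=1, X=0, U=0, Z=1, W=1) weight 1/288
  (Y=1, X=0, U=0, Z=1, W=2) weight 1/288
  (Y=1, X=0, U=0, Z=1, W=3) weight 1/288
  (Y=1, X=0, U=1, Z=1, W=0) weight 1/288
  (Y=1, X=0, U=1, Z=1, W=1) weight 1/288
  (Y=1, X=0, U=1, Z=1, W=2) weight 1/288
  (Y=1, X=0, U=1, Z=1, W=3) weight 1/288
  (Y=1, X=1, U=0, Z=0, W=0) weight 1/72
  … 15 more
Group by X:
  weight(X=0) = 1/24
  weight(X=1) = 1/6
Total weight = 1/24 + 1/6 = 5/24
P(X=0 | obs) = 1/24 / 5/24 = 1/5
P(X=1 | obs) = 1/6 / 5/24 = 4/5

P(X = 1 | obs) = 4/5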